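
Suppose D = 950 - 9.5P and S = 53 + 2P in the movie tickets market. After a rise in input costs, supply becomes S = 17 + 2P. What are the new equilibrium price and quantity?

Original equilibrium: P* = 78, Q* = 209.
New equilibrium: 950 - 9.5P = 17 + 2P, so 933 = 11.5P and P' = 1866/23; Q' = 950 − 9.5(1866/23) = 4123/23.

P' = 1866/23, Q' = 4123/23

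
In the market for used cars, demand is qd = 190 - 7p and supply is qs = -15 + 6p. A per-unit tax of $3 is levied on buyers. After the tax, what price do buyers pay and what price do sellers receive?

Pre-tax equilibrium: p* = 205/13, q* = 1035/13.
Tax on buyers shifts demand to qd = 190 − 7(p + 3) = 169 - 7p.
169 - 7p = -15 + 6p gives seller price ps = 184/13; buyers pay pb = 184/13 + 3 = 223/13.
New quantity: q = 190 − 7(223/13) = 909/13.

Buyers pay 223/13, sellers receive 184/13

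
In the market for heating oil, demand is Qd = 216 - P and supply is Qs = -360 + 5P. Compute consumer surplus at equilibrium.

Equilibrium: 216 - P = -360 + 5P gives P* = 96, Q* = 120.
Demand choke price (Qd = 0): P = 216.
CS = ½(216 − 96)(120) = 7200.

Consumer surplus = 7200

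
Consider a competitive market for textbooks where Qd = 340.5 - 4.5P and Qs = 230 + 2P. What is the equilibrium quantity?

Q* = 264

Set Qd = Qs: 340.5 - 4.5P = 230 + 2P.
110.5 = 6.5P, so P* = 17.
Q* = 340.5 − 4.5(17) = 264.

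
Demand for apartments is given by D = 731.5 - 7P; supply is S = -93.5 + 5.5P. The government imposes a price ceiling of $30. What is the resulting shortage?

Equilibrium price would be P* = 66, so the ceiling at 30 binds.
At P = 30: D = 731.5 − 7(30) = 521.5, S = -93.5 + 5.5(30) = 71.5.
Shortage = 521.5 − 71.5 = 450.

Shortage = 450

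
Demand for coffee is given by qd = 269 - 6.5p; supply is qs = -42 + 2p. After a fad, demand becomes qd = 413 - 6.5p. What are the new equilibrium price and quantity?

p' = 910/17, q' = 1106/17

Original equilibrium: p* = 622/17, q* = 530/17.
New equilibrium: 413 - 6.5p = -42 + 2p, so 455 = 8.5p and p' = 910/17; q' = 413 − 6.5(910/17) = 1106/17.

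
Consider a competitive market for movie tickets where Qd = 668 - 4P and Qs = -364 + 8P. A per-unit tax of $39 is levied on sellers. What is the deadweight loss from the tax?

Pre-tax equilibrium: P* = 86, Q* = 324.
Tax on sellers shifts supply to Qs = -364 + 8(P − 39) = -676 + 8P.
668 - 4P = -676 + 8P gives buyer price Pb = 112; sellers receive Ps = 112 − 39 = 73.
New quantity: Q = 668 − 4(112) = 220.
DWL = ½ × 39 × (324 − 220) = 2028.

Deadweight loss = 2028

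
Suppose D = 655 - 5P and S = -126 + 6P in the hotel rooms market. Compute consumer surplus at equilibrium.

Equilibrium: 655 - 5P = -126 + 6P gives P* = 71, Q* = 300.
Demand choke price (D = 0): P = 131.
CS = ½(131 − 71)(300) = 9000.

Consumer surplus = 9000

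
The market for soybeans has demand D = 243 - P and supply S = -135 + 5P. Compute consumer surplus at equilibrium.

Equilibrium: 243 - P = -135 + 5P gives P* = 63, Q* = 180.
Demand choke price (D = 0): P = 243.
CS = ½(243 − 63)(180) = 16200.

Consumer surplus = 16200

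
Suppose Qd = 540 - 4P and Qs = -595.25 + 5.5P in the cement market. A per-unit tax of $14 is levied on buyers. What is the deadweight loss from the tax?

Pre-tax equilibrium: P* = 119.5, Q* = 62.
Tax on buyers shifts demand to Qd = 540 − 4(P + 14) = 484 - 4P.
484 - 4P = -595.25 + 5.5P gives seller price Ps = 4317/38; buyers pay Pb = 4317/38 + 14 = 4849/38.
New quantity: Q = 540 − 4(4849/38) = 562/19.
DWL = ½ × 14 × (62 − 562/19) = 4312/19.

Deadweight loss = 4312/19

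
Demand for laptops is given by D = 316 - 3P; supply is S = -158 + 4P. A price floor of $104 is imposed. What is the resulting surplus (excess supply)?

Equilibrium price would be P* = 474/7, so the floor at 104 binds.
At P = 104: D = 4, S = 258.
Surplus = 258 − 4 = 254.

Surplus = 254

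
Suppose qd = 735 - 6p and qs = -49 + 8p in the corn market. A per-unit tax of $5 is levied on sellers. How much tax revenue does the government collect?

Pre-tax equilibrium: p* = 56, q* = 399.
Tax on sellers shifts supply to qs = -49 + 8(p − 5) = -89 + 8p.
735 - 6p = -89 + 8p gives buyer price pb = 412/7; sellers receive ps = 412/7 − 5 = 377/7.
New quantity: q = 735 − 6(412/7) = 2673/7.
Revenue = 5 × 2673/7 = 13365/7.

Tax revenue = 13365/7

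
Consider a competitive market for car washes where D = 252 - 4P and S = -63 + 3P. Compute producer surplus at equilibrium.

Equilibrium: 252 - 4P = -63 + 3P gives P* = 45, Q* = 72.
Supply starts at P = 21 (where S = 0).
PS = ½(45 − 21)(72) = 864.

Producer surplus = 864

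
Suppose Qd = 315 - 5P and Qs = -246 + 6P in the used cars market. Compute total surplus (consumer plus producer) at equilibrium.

Equilibrium: 315 - 5P = -246 + 6P gives P* = 51, Q* = 60.
Demand choke price: P = 63; supply starts at P = 41.
CS = ½(63 − 51)(60) = 360; PS = ½(51 − 41)(60) = 300.

Total surplus = 660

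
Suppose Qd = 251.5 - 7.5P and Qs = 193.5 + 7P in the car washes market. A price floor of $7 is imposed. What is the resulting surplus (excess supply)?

Surplus = 43.5

Equilibrium price would be P* = 4, so the floor at 7 binds.
At P = 7: Qd = 199, Qs = 242.5.
Surplus = 242.5 − 199 = 43.5.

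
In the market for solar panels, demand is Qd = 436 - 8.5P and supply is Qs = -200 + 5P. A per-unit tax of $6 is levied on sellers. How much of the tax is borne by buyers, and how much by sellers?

Pre-tax equilibrium: P* = 424/9, Q* = 320/9.
Tax on sellers shifts supply to Qs = -200 + 5(P − 6) = -230 + 5P.
436 - 8.5P = -230 + 5P gives buyer price Pb = 148/3; sellers receive Ps = 148/3 − 6 = 130/3.
New quantity: Q = 436 − 8.5(148/3) = 50/3.
Buyer burden = 148/3 − 424/9 = 20/9; seller burden = 424/9 − 130/3 = 34/9.

Buyers bear 20/9, sellers bear 34/9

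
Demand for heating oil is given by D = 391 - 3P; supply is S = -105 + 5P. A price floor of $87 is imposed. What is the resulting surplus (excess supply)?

Equilibrium price would be P* = 62, so the floor at 87 binds.
At P = 87: D = 130, S = 330.
Surplus = 330 − 130 = 200.

Surplus = 200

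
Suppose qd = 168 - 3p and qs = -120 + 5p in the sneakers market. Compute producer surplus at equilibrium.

Equilibrium: 168 - 3p = -120 + 5p gives p* = 36, q* = 60.
Supply starts at p = 24 (where qs = 0).
PS = ½(36 − 24)(60) = 360.

Producer surplus = 360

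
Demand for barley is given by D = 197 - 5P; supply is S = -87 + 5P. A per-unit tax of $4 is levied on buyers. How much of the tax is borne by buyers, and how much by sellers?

Buyers bear $2, sellers bear $2

Pre-tax equilibrium: P* = 28.4, Q* = 55.
Tax on buyers shifts demand to D = 197 − 5(P + 4) = 177 - 5P.
177 - 5P = -87 + 5P gives seller price Ps = 26.4; buyers pay Pb = 26.4 + 4 = 30.4.
New quantity: Q = 197 − 5(30.4) = 45.
Buyer burden = 30.4 − 28.4 = 2; seller burden = 28.4 − 26.4 = 2.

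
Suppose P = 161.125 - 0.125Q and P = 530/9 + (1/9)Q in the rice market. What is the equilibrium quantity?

Q* = 433

Set the two price expressions equal: 161.125 - 0.125Q = 530/9 + (1/9)Q.
7361/72 = (17/72)Q, so Q* = 433.
P* = 161.125 − (0.125)(433) = 107.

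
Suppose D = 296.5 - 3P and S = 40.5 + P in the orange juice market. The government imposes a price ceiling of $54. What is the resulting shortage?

Equilibrium price would be P* = 64, so the ceiling at 54 binds.
At P = 54: D = 296.5 − 3(54) = 134.5, S = 40.5 + 1(54) = 94.5.
Shortage = 134.5 − 94.5 = 40.

Shortage = 40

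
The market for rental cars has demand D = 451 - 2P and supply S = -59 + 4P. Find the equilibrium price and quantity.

Set D = S: 451 - 2P = -59 + 4P.
510 = 6P, so P* = 85.
Q* = 451 − 2(85) = 281.

P* = 85, Q* = 281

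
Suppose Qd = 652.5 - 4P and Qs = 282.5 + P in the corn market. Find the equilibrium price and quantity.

P* = 74, Q* = 356.5

Set Qd = Qs: 652.5 - 4P = 282.5 + P.
370 = 5P, so P* = 74.
Q* = 652.5 − 4(74) = 356.5.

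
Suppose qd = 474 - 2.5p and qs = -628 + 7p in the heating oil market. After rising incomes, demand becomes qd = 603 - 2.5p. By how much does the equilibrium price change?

Original equilibrium: p* = 116, q* = 184.
New equilibrium: 603 - 2.5p = -628 + 7p, so 1231 = 9.5p and p' = 2462/19; q' = 603 − 2.5(2462/19) = 5302/19.
Change in price: 2462/19 − 116 = 258/19.

Δp = 258/19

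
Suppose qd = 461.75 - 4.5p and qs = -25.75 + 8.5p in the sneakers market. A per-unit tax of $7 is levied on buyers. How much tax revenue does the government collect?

Tax revenue = 99155/52

Pre-tax equilibrium: p* = 37.5, q* = 293.
Tax on buyers shifts demand to qd = 461.75 − 4.5(p + 7) = 430.25 - 4.5p.
430.25 - 4.5p = -25.75 + 8.5p gives seller price ps = 456/13; buyers pay pb = 456/13 + 7 = 547/13.
New quantity: q = 461.75 − 4.5(547/13) = 14165/52.
Revenue = 7 × 14165/52 = 99155/52.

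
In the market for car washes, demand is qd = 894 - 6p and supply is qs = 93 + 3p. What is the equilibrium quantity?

q* = 360

Set qd = qs: 894 - 6p = 93 + 3p.
801 = 9p, so p* = 89.
q* = 894 − 6(89) = 360.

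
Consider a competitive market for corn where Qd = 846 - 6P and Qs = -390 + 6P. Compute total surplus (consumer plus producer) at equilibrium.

Total surplus = 8664

Equilibrium: 846 - 6P = -390 + 6P gives P* = 103, Q* = 228.
Demand choke price: P = 141; supply starts at P = 65.
CS = ½(141 − 103)(228) = 4332; PS = ½(103 − 65)(228) = 4332.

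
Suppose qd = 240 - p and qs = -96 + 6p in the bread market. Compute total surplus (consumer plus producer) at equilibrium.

Equilibrium: 240 - p = -96 + 6p gives p* = 48, q* = 192.
Demand choke price: p = 240; supply starts at p = 16.
CS = ½(240 − 48)(192) = 18432; PS = ½(48 − 16)(192) = 3072.

Total surplus = 21504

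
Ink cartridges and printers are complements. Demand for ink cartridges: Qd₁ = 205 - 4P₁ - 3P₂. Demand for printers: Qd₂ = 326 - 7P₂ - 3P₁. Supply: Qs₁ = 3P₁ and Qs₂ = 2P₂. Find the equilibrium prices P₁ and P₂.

P₁ = 289/18, P₂ = 1667/54

Market 1: 205 - 4P₁ - 3P₂ = 3P₁ → 7P₁ + 3P₂ = 205.
Market 2: 9P₂ + 3P₁ = 326.
Eliminating P₂: 9×(1) − 3×(2) gives 54P₁ = 867, so P₁ = 289/18.
Back-substitute into (2): P₂ = (326 − 3×289/18) / 9 = 1667/54.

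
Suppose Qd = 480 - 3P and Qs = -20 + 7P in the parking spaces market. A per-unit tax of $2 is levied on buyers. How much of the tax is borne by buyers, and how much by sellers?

Buyers bear $1.4, sellers bear $0.6

Pre-tax equilibrium: P* = 50, Q* = 330.
Tax on buyers shifts demand to Qd = 480 − 3(P + 2) = 474 - 3P.
474 - 3P = -20 + 7P gives seller price Ps = 49.4; buyers pay Pb = 49.4 + 2 = 51.4.
New quantity: Q = 480 − 3(51.4) = 325.8.
Buyer burden = 51.4 − 50 = 1.4; seller burden = 50 − 49.4 = 0.6.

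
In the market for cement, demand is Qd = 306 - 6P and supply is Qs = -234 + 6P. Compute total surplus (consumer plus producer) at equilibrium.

Equilibrium: 306 - 6P = -234 + 6P gives P* = 45, Q* = 36.
Demand choke price: P = 51; supply starts at P = 39.
CS = ½(51 − 45)(36) = 108; PS = ½(45 − 39)(36) = 108.

Total surplus = 216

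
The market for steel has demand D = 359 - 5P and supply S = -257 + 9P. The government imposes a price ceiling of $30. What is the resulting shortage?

Shortage = 196

Equilibrium price would be P* = 44, so the ceiling at 30 binds.
At P = 30: D = 359 − 5(30) = 209, S = -257 + 9(30) = 13.
Shortage = 209 − 13 = 196.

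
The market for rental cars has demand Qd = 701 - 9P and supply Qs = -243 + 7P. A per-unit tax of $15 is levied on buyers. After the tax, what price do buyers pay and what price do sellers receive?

Buyers pay $65.5625, sellers receive $50.5625

Pre-tax equilibrium: P* = 59, Q* = 170.
Tax on buyers shifts demand to Qd = 701 − 9(P + 15) = 566 - 9P.
566 - 9P = -243 + 7P gives seller price Ps = 50.5625; buyers pay Pb = 50.5625 + 15 = 65.5625.
New quantity: Q = 701 − 9(65.5625) = 110.9375.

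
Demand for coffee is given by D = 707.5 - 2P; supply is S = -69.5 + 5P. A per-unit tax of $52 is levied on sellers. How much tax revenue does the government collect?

Pre-tax equilibrium: P* = 111, Q* = 485.5.
Tax on sellers shifts supply to S = -69.5 + 5(P − 52) = -329.5 + 5P.
707.5 - 2P = -329.5 + 5P gives buyer price Pb = 1037/7; sellers receive Ps = 1037/7 − 52 = 673/7.
New quantity: Q = 707.5 − 2(1037/7) = 5757/14.
Revenue = 52 × 5757/14 = 149682/7.

Tax revenue = 149682/7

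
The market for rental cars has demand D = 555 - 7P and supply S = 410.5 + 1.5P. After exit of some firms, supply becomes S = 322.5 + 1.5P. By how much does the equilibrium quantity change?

ΔQ = -1232/17

Original equilibrium: P* = 17, Q* = 436.
New equilibrium: 555 - 7P = 322.5 + 1.5P, so 232.5 = 8.5P and P' = 465/17; Q' = 555 − 7(465/17) = 6180/17.
Change in quantity: 6180/17 − 436 = -1232/17.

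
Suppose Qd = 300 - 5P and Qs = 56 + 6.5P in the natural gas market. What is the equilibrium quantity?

Set Qd = Qs: 300 - 5P = 56 + 6.5P.
244 = 11.5P, so P* = 488/23.
Q* = 300 − 5(488/23) = 4460/23.

Q* = 4460/23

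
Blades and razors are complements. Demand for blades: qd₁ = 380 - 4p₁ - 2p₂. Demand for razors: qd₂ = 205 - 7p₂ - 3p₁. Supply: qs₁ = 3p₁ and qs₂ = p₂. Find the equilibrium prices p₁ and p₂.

p₁ = 52.6, p₂ = 5.9

Market 1: 380 - 4p₁ - 2p₂ = 3p₁ → 7p₁ + 2p₂ = 380.
Market 2: 8p₂ + 3p₁ = 205.
Eliminating p₂: 8×(1) − 2×(2) gives 50p₁ = 2630, so p₁ = 52.6.
Back-substitute into (2): p₂ = (205 − 3×52.6) / 8 = 5.9.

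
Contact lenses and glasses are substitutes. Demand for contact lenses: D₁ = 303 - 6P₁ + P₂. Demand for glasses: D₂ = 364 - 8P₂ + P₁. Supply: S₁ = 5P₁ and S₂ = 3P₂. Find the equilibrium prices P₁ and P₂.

Market 1: 303 - 6P₁ + P₂ = 5P₁ → 11P₁ - P₂ = 303.
Market 2: 11P₂ - P₁ = 364.
Eliminating P₂: 11×(1) + 1×(2) gives 120P₁ = 3697, so P₁ = 3697/120.
Back-substitute into (2): P₂ = (364 + 1×3697/120) / 11 = 4307/120.

P₁ = 3697/120, P₂ = 4307/120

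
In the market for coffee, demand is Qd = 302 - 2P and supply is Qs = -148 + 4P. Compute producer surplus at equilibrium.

Producer surplus = 2888

Equilibrium: 302 - 2P = -148 + 4P gives P* = 75, Q* = 152.
Supply starts at P = 37 (where Qs = 0).
PS = ½(75 − 37)(152) = 2888.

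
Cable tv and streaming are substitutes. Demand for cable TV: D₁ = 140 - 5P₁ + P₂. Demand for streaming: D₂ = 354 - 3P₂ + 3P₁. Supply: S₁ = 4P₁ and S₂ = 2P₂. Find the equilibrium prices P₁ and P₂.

Market 1: 140 - 5P₁ + P₂ = 4P₁ → 9P₁ - P₂ = 140.
Market 2: 5P₂ - 3P₁ = 354.
Eliminating P₂: 5×(1) + 1×(2) gives 42P₁ = 1054, so P₁ = 527/21.
Back-substitute into (2): P₂ = (354 + 3×527/21) / 5 = 601/7.

P₁ = 527/21, P₂ = 601/7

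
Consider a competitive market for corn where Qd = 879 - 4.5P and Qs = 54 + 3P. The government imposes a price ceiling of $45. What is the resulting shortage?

Shortage = 487.5

Equilibrium price would be P* = 110, so the ceiling at 45 binds.
At P = 45: Qd = 879 − 4.5(45) = 676.5, Qs = 54 + 3(45) = 189.
Shortage = 676.5 − 189 = 487.5.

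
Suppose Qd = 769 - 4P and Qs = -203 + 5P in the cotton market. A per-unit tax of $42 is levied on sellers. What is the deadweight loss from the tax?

Pre-tax equilibrium: P* = 108, Q* = 337.
Tax on sellers shifts supply to Qs = -203 + 5(P − 42) = -413 + 5P.
769 - 4P = -413 + 5P gives buyer price Pb = 394/3; sellers receive Ps = 394/3 − 42 = 268/3.
New quantity: Q = 769 − 4(394/3) = 731/3.
DWL = ½ × 42 × (337 − 731/3) = 1960.

Deadweight loss = 1960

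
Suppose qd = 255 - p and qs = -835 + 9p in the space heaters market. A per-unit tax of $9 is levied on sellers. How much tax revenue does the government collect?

Pre-tax equilibrium: p* = 109, q* = 146.
Tax on sellers shifts supply to qs = -835 + 9(p − 9) = -916 + 9p.
255 - p = -916 + 9p gives buyer price pb = 117.1; sellers receive ps = 117.1 − 9 = 108.1.
New quantity: q = 255 − 1(117.1) = 137.9.
Revenue = 9 × 137.9 = 1241.1.

Tax revenue = 1241.1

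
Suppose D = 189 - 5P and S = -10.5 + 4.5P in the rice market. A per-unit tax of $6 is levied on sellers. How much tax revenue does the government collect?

Pre-tax equilibrium: P* = 21, Q* = 84.
Tax on sellers shifts supply to S = -10.5 + 4.5(P − 6) = -37.5 + 4.5P.
189 - 5P = -37.5 + 4.5P gives buyer price Pb = 453/19; sellers receive Ps = 453/19 − 6 = 339/19.
New quantity: Q = 189 − 5(453/19) = 1326/19.
Revenue = 6 × 1326/19 = 7956/19.

Tax revenue = 7956/19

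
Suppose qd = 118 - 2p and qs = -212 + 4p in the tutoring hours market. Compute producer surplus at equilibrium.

Producer surplus = 8

Equilibrium: 118 - 2p = -212 + 4p gives p* = 55, q* = 8.
Supply starts at p = 53 (where qs = 0).
PS = ½(55 − 53)(8) = 8.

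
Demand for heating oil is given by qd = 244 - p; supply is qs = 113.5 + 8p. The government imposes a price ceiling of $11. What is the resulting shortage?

Shortage = 31.5

Equilibrium price would be p* = 14.5, so the ceiling at 11 binds.
At p = 11: qd = 244 − 1(11) = 233, qs = 113.5 + 8(11) = 201.5.
Shortage = 233 − 201.5 = 31.5.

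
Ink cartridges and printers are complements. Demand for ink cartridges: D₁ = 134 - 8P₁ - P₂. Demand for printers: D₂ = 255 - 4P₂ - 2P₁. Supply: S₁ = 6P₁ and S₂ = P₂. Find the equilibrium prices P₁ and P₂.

Market 1: 134 - 8P₁ - P₂ = 6P₁ → 14P₁ + P₂ = 134.
Market 2: 5P₂ + 2P₁ = 255.
Eliminating P₂: 5×(1) − 1×(2) gives 68P₁ = 415, so P₁ = 415/68.
Back-substitute into (2): P₂ = (255 − 2×415/68) / 5 = 1651/34.

P₁ = 415/68, P₂ = 1651/34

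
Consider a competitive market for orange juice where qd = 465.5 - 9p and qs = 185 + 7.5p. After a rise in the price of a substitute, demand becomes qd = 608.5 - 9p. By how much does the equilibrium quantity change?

Original equilibrium: p* = 17, q* = 312.5.
New equilibrium: 608.5 - 9p = 185 + 7.5p, so 423.5 = 16.5p and p' = 77/3; q' = 608.5 − 9(77/3) = 377.5.
Change in quantity: 377.5 − 312.5 = 65.

Δq = 65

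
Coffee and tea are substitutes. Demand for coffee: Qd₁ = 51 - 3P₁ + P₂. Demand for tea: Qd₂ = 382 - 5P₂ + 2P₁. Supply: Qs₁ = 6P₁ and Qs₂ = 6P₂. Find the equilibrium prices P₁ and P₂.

Market 1: 51 - 3P₁ + P₂ = 6P₁ → 9P₁ - P₂ = 51.
Market 2: 11P₂ - 2P₁ = 382.
Eliminating P₂: 11×(1) + 1×(2) gives 97P₁ = 943, so P₁ = 943/97.
Back-substitute into (2): P₂ = (382 + 2×943/97) / 11 = 3540/97.

P₁ = 943/97, P₂ = 3540/97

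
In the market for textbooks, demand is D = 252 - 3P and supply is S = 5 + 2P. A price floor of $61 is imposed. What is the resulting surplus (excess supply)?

Equilibrium price would be P* = 49.4, so the floor at 61 binds.
At P = 61: D = 69, S = 127.
Surplus = 127 − 69 = 58.

Surplus = 58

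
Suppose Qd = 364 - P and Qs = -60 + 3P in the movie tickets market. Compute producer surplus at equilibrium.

Equilibrium: 364 - P = -60 + 3P gives P* = 106, Q* = 258.
Supply starts at P = 20 (where Qs = 0).
PS = ½(106 − 20)(258) = 11094.

Producer surplus = 11094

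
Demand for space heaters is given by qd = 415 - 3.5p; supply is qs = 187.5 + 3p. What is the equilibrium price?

p* = 35

Set qd = qs: 415 - 3.5p = 187.5 + 3p.
227.5 = 6.5p, so p* = 35.
q* = 415 − 3.5(35) = 292.5.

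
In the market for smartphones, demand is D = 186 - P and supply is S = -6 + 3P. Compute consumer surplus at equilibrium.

Consumer surplus = 9522

Equilibrium: 186 - P = -6 + 3P gives P* = 48, Q* = 138.
Demand choke price (D = 0): P = 186.
CS = ½(186 − 48)(138) = 9522.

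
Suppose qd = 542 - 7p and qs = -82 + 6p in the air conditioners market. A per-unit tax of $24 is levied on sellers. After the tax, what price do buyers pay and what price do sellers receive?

Pre-tax equilibrium: p* = 48, q* = 206.
Tax on sellers shifts supply to qs = -82 + 6(p − 24) = -226 + 6p.
542 - 7p = -226 + 6p gives buyer price pb = 768/13; sellers receive ps = 768/13 − 24 = 456/13.
New quantity: q = 542 − 7(768/13) = 1670/13.

Buyers pay 768/13, sellers receive 456/13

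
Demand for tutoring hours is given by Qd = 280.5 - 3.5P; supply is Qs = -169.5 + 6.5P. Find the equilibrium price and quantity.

Set Qd = Qs: 280.5 - 3.5P = -169.5 + 6.5P.
450 = 10P, so P* = 45.
Q* = 280.5 − 3.5(45) = 123.

P* = 45, Q* = 123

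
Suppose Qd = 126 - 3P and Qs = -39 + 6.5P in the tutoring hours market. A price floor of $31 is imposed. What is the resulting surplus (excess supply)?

Surplus = 129.5

Equilibrium price would be P* = 330/19, so the floor at 31 binds.
At P = 31: Qd = 33, Qs = 162.5.
Surplus = 162.5 − 33 = 129.5.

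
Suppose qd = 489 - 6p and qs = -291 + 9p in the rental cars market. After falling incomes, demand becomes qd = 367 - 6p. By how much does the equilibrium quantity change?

Δq = -73.2

Original equilibrium: p* = 52, q* = 177.
New equilibrium: 367 - 6p = -291 + 9p, so 658 = 15p and p' = 658/15; q' = 367 − 6(658/15) = 103.8.
Change in quantity: 103.8 − 177 = -73.2.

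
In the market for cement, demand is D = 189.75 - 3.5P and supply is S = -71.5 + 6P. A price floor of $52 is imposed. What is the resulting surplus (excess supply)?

Equilibrium price would be P* = 27.5, so the floor at 52 binds.
At P = 52: D = 7.75, S = 240.5.
Surplus = 240.5 − 7.75 = 232.75.

Surplus = 232.75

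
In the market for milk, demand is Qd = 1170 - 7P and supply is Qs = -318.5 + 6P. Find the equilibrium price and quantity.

Set Qd = Qs: 1170 - 7P = -318.5 + 6P.
1488.5 = 13P, so P* = 114.5.
Q* = 1170 − 7(114.5) = 368.5.

P* = 114.5, Q* = 368.5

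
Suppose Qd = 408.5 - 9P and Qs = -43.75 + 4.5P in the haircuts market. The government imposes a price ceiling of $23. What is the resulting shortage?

Equilibrium price would be P* = 33.5, so the ceiling at 23 binds.
At P = 23: Qd = 408.5 − 9(23) = 201.5, Qs = -43.75 + 4.5(23) = 59.75.
Shortage = 201.5 − 59.75 = 141.75.

Shortage = 141.75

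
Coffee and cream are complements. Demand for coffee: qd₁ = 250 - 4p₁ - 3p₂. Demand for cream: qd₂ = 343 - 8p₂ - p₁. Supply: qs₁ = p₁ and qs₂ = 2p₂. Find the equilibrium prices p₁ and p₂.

p₁ = 1471/47, p₂ = 1465/47

Market 1: 250 - 4p₁ - 3p₂ = p₁ → 5p₁ + 3p₂ = 250.
Market 2: 10p₂ + p₁ = 343.
Eliminating p₂: 10×(1) − 3×(2) gives 47p₁ = 1471, so p₁ = 1471/47.
Back-substitute into (2): p₂ = (343 − 1×1471/47) / 10 = 1465/47.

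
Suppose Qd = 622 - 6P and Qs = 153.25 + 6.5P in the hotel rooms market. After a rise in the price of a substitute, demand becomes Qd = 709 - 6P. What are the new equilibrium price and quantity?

P' = 44.46, Q' = 442.24

Original equilibrium: P* = 37.5, Q* = 397.
New equilibrium: 709 - 6P = 153.25 + 6.5P, so 555.75 = 12.5P and P' = 44.46; Q' = 709 − 6(44.46) = 442.24.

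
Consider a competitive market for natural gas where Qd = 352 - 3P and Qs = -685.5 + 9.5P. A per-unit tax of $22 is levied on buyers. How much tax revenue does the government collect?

Tax revenue = 1162.48

Pre-tax equilibrium: P* = 83, Q* = 103.
Tax on buyers shifts demand to Qd = 352 − 3(P + 22) = 286 - 3P.
286 - 3P = -685.5 + 9.5P gives seller price Ps = 77.72; buyers pay Pb = 77.72 + 22 = 99.72.
New quantity: Q = 352 − 3(99.72) = 52.84.
Revenue = 22 × 52.84 = 1162.48.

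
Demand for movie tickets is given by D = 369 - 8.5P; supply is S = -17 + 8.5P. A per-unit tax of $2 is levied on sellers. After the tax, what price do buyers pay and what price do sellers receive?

Buyers pay 403/17, sellers receive 369/17

Pre-tax equilibrium: P* = 386/17, Q* = 176.
Tax on sellers shifts supply to S = -17 + 8.5(P − 2) = -34 + 8.5P.
369 - 8.5P = -34 + 8.5P gives buyer price Pb = 403/17; sellers receive Ps = 403/17 − 2 = 369/17.
New quantity: Q = 369 − 8.5(403/17) = 167.5.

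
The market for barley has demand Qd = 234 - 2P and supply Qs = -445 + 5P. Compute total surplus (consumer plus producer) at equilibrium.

Equilibrium: 234 - 2P = -445 + 5P gives P* = 97, Q* = 40.
Demand choke price: P = 117; supply starts at P = 89.
CS = ½(117 − 97)(40) = 400; PS = ½(97 − 89)(40) = 160.

Total surplus = 560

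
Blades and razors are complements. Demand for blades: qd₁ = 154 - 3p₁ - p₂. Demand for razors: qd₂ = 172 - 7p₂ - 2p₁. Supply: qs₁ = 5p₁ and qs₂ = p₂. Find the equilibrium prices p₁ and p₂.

Market 1: 154 - 3p₁ - p₂ = 5p₁ → 8p₁ + p₂ = 154.
Market 2: 8p₂ + 2p₁ = 172.
Eliminating p₂: 8×(1) − 1×(2) gives 62p₁ = 1060, so p₁ = 530/31.
Back-substitute into (2): p₂ = (172 − 2×530/31) / 8 = 534/31.

p₁ = 530/31, p₂ = 534/31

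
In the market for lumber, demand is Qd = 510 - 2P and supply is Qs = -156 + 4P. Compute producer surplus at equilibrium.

Equilibrium: 510 - 2P = -156 + 4P gives P* = 111, Q* = 288.
Supply starts at P = 39 (where Qs = 0).
PS = ½(111 − 39)(288) = 10368.

Producer surplus = 10368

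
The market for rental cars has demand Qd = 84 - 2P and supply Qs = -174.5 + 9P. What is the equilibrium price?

Set Qd = Qs: 84 - 2P = -174.5 + 9P.
258.5 = 11P, so P* = 23.5.
Q* = 84 − 2(23.5) = 37.

P* = 23.5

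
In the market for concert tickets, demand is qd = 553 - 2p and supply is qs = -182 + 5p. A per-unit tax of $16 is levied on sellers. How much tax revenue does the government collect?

Pre-tax equilibrium: p* = 105, q* = 343.
Tax on sellers shifts supply to qs = -182 + 5(p − 16) = -262 + 5p.
553 - 2p = -262 + 5p gives buyer price pb = 815/7; sellers receive ps = 815/7 − 16 = 703/7.
New quantity: q = 553 − 2(815/7) = 2241/7.
Revenue = 16 × 2241/7 = 35856/7.

Tax revenue = 35856/7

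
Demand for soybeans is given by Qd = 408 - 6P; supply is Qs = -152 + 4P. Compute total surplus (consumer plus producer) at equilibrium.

Total surplus = 1080

Equilibrium: 408 - 6P = -152 + 4P gives P* = 56, Q* = 72.
Demand choke price: P = 68; supply starts at P = 38.
CS = ½(68 − 56)(72) = 432; PS = ½(56 − 38)(72) = 648.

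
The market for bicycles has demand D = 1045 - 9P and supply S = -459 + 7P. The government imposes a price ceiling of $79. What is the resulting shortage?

Equilibrium price would be P* = 94, so the ceiling at 79 binds.
At P = 79: D = 1045 − 9(79) = 334, S = -459 + 7(79) = 94.
Shortage = 334 − 94 = 240.

Shortage = 240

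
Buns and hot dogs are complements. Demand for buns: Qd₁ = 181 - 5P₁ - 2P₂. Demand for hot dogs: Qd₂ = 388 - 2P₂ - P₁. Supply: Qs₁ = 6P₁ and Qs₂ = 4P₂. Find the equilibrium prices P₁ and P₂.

P₁ = 4.84375, P₂ = 63.859375

Market 1: 181 - 5P₁ - 2P₂ = 6P₁ → 11P₁ + 2P₂ = 181.
Market 2: 6P₂ + P₁ = 388.
Eliminating P₂: 6×(1) − 2×(2) gives 64P₁ = 310, so P₁ = 4.84375.
Back-substitute into (2): P₂ = (388 − 1×4.84375) / 6 = 63.859375.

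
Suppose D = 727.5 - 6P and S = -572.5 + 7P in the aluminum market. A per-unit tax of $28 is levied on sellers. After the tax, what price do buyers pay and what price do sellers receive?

Buyers pay 1496/13, sellers receive 1132/13

Pre-tax equilibrium: P* = 100, Q* = 127.5.
Tax on sellers shifts supply to S = -572.5 + 7(P − 28) = -768.5 + 7P.
727.5 - 6P = -768.5 + 7P gives buyer price Pb = 1496/13; sellers receive Ps = 1496/13 − 28 = 1132/13.
New quantity: Q = 727.5 − 6(1496/13) = 963/26.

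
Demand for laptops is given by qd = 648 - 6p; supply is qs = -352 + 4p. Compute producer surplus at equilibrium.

Equilibrium: 648 - 6p = -352 + 4p gives p* = 100, q* = 48.
Supply starts at p = 88 (where qs = 0).
PS = ½(100 − 88)(48) = 288.

Producer surplus = 288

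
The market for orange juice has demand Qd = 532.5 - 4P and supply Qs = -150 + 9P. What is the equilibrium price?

Set Qd = Qs: 532.5 - 4P = -150 + 9P.
682.5 = 13P, so P* = 52.5.
Q* = 532.5 − 4(52.5) = 322.5.

P* = 52.5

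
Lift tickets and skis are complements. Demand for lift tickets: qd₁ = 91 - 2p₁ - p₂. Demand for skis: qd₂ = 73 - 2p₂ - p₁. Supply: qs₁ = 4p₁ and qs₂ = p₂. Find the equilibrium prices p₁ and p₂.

p₁ = 200/17, p₂ = 347/17

Market 1: 91 - 2p₁ - p₂ = 4p₁ → 6p₁ + p₂ = 91.
Market 2: 3p₂ + p₁ = 73.
Eliminating p₂: 3×(1) − 1×(2) gives 17p₁ = 200, so p₁ = 200/17.
Back-substitute into (2): p₂ = (73 − 1×200/17) / 3 = 347/17.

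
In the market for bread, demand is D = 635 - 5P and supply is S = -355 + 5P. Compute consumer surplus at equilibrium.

Consumer surplus = 1960

Equilibrium: 635 - 5P = -355 + 5P gives P* = 99, Q* = 140.
Demand choke price (D = 0): P = 127.
CS = ½(127 − 99)(140) = 1960.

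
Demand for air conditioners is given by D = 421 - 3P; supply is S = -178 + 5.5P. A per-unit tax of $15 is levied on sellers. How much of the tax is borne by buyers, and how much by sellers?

Pre-tax equilibrium: P* = 1198/17, Q* = 3563/17.
Tax on sellers shifts supply to S = -178 + 5.5(P − 15) = -260.5 + 5.5P.
421 - 3P = -260.5 + 5.5P gives buyer price Pb = 1363/17; sellers receive Ps = 1363/17 − 15 = 1108/17.
New quantity: Q = 421 − 3(1363/17) = 3068/17.
Buyer burden = 1363/17 − 1198/17 = 165/17; seller burden = 1198/17 − 1108/17 = 90/17.

Buyers bear 165/17, sellers bear 90/17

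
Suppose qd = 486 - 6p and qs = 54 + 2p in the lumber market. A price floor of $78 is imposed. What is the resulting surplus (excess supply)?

Equilibrium price would be p* = 54, so the floor at 78 binds.
At p = 78: qd = 18, qs = 210.
Surplus = 210 − 18 = 192.

Surplus = 192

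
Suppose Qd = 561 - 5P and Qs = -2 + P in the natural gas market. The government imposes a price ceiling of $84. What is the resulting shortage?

Equilibrium price would be P* = 563/6, so the ceiling at 84 binds.
At P = 84: Qd = 561 − 5(84) = 141, Qs = -2 + 1(84) = 82.
Shortage = 141 − 82 = 59.

Shortage = 59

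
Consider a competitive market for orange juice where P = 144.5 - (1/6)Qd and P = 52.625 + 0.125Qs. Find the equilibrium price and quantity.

P* = 92, Q* = 315

Set the two price expressions equal: 144.5 - (1/6)Q = 52.625 + 0.125Q.
91.875 = (7/24)Q, so Q* = 315.
P* = 144.5 − (1/6)(315) = 92.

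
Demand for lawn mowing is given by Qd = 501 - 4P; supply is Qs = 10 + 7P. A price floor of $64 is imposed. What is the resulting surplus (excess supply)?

Surplus = 213

Equilibrium price would be P* = 491/11, so the floor at 64 binds.
At P = 64: Qd = 245, Qs = 458.
Surplus = 458 − 245 = 213.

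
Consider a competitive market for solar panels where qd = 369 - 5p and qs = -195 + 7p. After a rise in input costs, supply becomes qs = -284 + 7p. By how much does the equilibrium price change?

Original equilibrium: p* = 47, q* = 134.
New equilibrium: 369 - 5p = -284 + 7p, so 653 = 12p and p' = 653/12; q' = 369 − 5(653/12) = 1163/12.
Change in price: 653/12 − 47 = 89/12.

Δp = 89/12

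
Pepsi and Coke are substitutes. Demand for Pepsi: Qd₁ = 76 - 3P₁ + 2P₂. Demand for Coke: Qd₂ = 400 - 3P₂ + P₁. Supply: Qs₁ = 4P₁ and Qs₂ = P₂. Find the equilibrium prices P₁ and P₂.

P₁ = 552/13, P₂ = 1438/13

Market 1: 76 - 3P₁ + 2P₂ = 4P₁ → 7P₁ - 2P₂ = 76.
Market 2: 4P₂ - P₁ = 400.
Eliminating P₂: 4×(1) + 2×(2) gives 26P₁ = 1104, so P₁ = 552/13.
Back-substitute into (2): P₂ = (400 + 1×552/13) / 4 = 1438/13.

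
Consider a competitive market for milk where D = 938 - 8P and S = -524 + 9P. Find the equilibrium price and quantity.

Set D = S: 938 - 8P = -524 + 9P.
1462 = 17P, so P* = 86.
Q* = 938 − 8(86) = 250.

P* = 86, Q* = 250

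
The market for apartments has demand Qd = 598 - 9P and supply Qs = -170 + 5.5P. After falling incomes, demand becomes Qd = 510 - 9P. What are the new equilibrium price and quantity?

Original equilibrium: P* = 1536/29, Q* = 3518/29.
New equilibrium: 510 - 9P = -170 + 5.5P, so 680 = 14.5P and P' = 1360/29; Q' = 510 − 9(1360/29) = 2550/29.

P' = 1360/29, Q' = 2550/29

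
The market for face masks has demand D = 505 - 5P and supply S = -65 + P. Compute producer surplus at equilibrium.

Producer surplus = 450

Equilibrium: 505 - 5P = -65 + P gives P* = 95, Q* = 30.
Supply starts at P = 65 (where S = 0).
PS = ½(95 − 65)(30) = 450.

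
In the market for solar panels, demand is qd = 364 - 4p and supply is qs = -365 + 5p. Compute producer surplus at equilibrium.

Equilibrium: 364 - 4p = -365 + 5p gives p* = 81, q* = 40.
Supply starts at p = 73 (where qs = 0).
PS = ½(81 − 73)(40) = 160.

Producer surplus = 160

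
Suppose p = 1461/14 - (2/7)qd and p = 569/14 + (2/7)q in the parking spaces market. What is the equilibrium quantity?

Set the two price expressions equal: 1461/14 - (2/7)q = 569/14 + (2/7)q.
446/7 = (4/7)q, so q* = 111.5.
p* = 1461/14 − (2/7)(111.5) = 72.5.

q* = 111.5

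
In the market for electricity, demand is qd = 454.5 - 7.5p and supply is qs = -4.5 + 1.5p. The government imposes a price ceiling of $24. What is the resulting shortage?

Shortage = 243

Equilibrium price would be p* = 51, so the ceiling at 24 binds.
At p = 24: qd = 454.5 − 7.5(24) = 274.5, qs = -4.5 + 1.5(24) = 31.5.
Shortage = 274.5 − 31.5 = 243.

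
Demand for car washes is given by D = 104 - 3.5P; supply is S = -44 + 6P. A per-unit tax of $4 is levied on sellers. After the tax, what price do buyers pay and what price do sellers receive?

Pre-tax equilibrium: P* = 296/19, Q* = 940/19.
Tax on sellers shifts supply to S = -44 + 6(P − 4) = -68 + 6P.
104 - 3.5P = -68 + 6P gives buyer price Pb = 344/19; sellers receive Ps = 344/19 − 4 = 268/19.
New quantity: Q = 104 − 3.5(344/19) = 772/19.

Buyers pay 344/19, sellers receive 268/19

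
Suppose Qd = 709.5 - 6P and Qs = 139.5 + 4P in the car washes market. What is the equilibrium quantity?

Set Qd = Qs: 709.5 - 6P = 139.5 + 4P.
570 = 10P, so P* = 57.
Q* = 709.5 − 6(57) = 367.5.

Q* = 367.5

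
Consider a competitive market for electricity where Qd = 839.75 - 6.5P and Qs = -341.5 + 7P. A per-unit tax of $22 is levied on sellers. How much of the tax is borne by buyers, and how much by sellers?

Buyers bear 308/27, sellers bear 286/27

Pre-tax equilibrium: P* = 87.5, Q* = 271.
Tax on sellers shifts supply to Qs = -341.5 + 7(P − 22) = -495.5 + 7P.
839.75 - 6.5P = -495.5 + 7P gives buyer price Pb = 5341/54; sellers receive Ps = 5341/54 − 22 = 4153/54.
New quantity: Q = 839.75 − 6.5(5341/54) = 5315/27.
Buyer burden = 5341/54 − 87.5 = 308/27; seller burden = 87.5 − 4153/54 = 286/27.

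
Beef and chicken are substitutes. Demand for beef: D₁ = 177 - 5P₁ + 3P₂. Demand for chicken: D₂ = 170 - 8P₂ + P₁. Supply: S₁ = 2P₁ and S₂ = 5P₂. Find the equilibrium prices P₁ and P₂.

P₁ = 2811/88, P₂ = 1367/88

Market 1: 177 - 5P₁ + 3P₂ = 2P₁ → 7P₁ - 3P₂ = 177.
Market 2: 13P₂ - P₁ = 170.
Eliminating P₂: 13×(1) + 3×(2) gives 88P₁ = 2811, so P₁ = 2811/88.
Back-substitute into (2): P₂ = (170 + 1×2811/88) / 13 = 1367/88.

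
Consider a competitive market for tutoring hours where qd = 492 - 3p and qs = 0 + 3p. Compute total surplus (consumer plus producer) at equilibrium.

Equilibrium: 492 - 3p = 0 + 3p gives p* = 82, q* = 246.
Demand choke price: p = 164; supply starts at p = 0.
CS = ½(164 − 82)(246) = 10086; PS = ½(82 − 0)(246) = 10086.

Total surplus = 20172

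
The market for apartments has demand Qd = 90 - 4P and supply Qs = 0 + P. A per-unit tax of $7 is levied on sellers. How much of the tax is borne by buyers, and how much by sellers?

Pre-tax equilibrium: P* = 18, Q* = 18.
Tax on sellers shifts supply to Qs = 0 + 1(P − 7) = -7 + P.
90 - 4P = -7 + P gives buyer price Pb = 19.4; sellers receive Ps = 19.4 − 7 = 12.4.
New quantity: Q = 90 − 4(19.4) = 12.4.
Buyer burden = 19.4 − 18 = 1.4; seller burden = 18 − 12.4 = 5.6.

Buyers bear $1.4, sellers bear $5.6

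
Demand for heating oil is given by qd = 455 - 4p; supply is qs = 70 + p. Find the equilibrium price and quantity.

Set qd = qs: 455 - 4p = 70 + p.
385 = 5p, so p* = 77.
q* = 455 − 4(77) = 147.

p* = 77, q* = 147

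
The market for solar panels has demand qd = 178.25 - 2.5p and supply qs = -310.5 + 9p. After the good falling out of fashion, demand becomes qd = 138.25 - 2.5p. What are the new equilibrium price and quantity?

p' = 1795/46, q' = 936/23

Original equilibrium: p* = 42.5, q* = 72.
New equilibrium: 138.25 - 2.5p = -310.5 + 9p, so 448.75 = 11.5p and p' = 1795/46; q' = 138.25 − 2.5(1795/46) = 936/23.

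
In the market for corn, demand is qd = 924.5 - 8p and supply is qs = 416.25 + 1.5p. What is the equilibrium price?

p* = 53.5

Set qd = qs: 924.5 - 8p = 416.25 + 1.5p.
508.25 = 9.5p, so p* = 53.5.
q* = 924.5 − 8(53.5) = 496.5.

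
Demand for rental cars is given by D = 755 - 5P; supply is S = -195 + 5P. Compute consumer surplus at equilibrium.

Consumer surplus = 7840

Equilibrium: 755 - 5P = -195 + 5P gives P* = 95, Q* = 280.
Demand choke price (D = 0): P = 151.
CS = ½(151 − 95)(280) = 7840.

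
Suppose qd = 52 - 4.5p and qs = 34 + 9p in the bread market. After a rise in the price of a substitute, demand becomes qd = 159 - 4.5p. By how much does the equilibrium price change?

Original equilibrium: p* = 4/3, q* = 46.
New equilibrium: 159 - 4.5p = 34 + 9p, so 125 = 13.5p and p' = 250/27; q' = 159 − 4.5(250/27) = 352/3.
Change in price: 250/27 − 4/3 = 214/27.

Δp = 214/27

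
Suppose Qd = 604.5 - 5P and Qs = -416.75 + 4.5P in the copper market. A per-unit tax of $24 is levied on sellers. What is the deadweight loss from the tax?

Deadweight loss = 12960/19

Pre-tax equilibrium: P* = 107.5, Q* = 67.
Tax on sellers shifts supply to Qs = -416.75 + 4.5(P − 24) = -524.75 + 4.5P.
604.5 - 5P = -524.75 + 4.5P gives buyer price Pb = 4517/38; sellers receive Ps = 4517/38 − 24 = 3605/38.
New quantity: Q = 604.5 − 5(4517/38) = 193/19.
DWL = ½ × 24 × (67 − 193/19) = 12960/19.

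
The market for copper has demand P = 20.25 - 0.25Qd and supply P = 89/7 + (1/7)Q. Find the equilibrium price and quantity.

Set the two price expressions equal: 20.25 - 0.25Q = 89/7 + (1/7)Q.
211/28 = (11/28)Q, so Q* = 211/11.
P* = 20.25 − (0.25)(211/11) = 170/11.

P* = 170/11, Q* = 211/11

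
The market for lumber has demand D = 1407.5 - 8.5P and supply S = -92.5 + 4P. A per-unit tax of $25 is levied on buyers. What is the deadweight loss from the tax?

Pre-tax equilibrium: P* = 120, Q* = 387.5.
Tax on buyers shifts demand to D = 1407.5 − 8.5(P + 25) = 1195 - 8.5P.
1195 - 8.5P = -92.5 + 4P gives seller price Ps = 103; buyers pay Pb = 103 + 25 = 128.
New quantity: Q = 1407.5 − 8.5(128) = 319.5.
DWL = ½ × 25 × (387.5 − 319.5) = 850.

Deadweight loss = 850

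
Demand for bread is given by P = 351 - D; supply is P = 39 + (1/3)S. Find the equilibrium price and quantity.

P* = 117, Q* = 234

Set the two price expressions equal: 351 - Q = 39 + (1/3)Q.
312 = (4/3)Q, so Q* = 234.
P* = 351 − (1)(234) = 117.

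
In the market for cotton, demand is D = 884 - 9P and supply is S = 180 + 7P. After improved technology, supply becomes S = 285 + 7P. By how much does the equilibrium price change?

Original equilibrium: P* = 44, Q* = 488.
New equilibrium: 884 - 9P = 285 + 7P, so 599 = 16P and P' = 37.4375; Q' = 884 − 9(37.4375) = 547.0625.
Change in price: 37.4375 − 44 = -6.5625.

ΔP = -6.5625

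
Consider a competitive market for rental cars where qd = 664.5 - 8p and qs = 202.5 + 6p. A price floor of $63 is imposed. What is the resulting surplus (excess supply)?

Equilibrium price would be p* = 33, so the floor at 63 binds.
At p = 63: qd = 160.5, qs = 580.5.
Surplus = 580.5 − 160.5 = 420.

Surplus = 420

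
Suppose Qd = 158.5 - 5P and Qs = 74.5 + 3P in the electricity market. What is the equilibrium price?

Set Qd = Qs: 158.5 - 5P = 74.5 + 3P.
84 = 8P, so P* = 10.5.
Q* = 158.5 − 5(10.5) = 106.

P* = 10.5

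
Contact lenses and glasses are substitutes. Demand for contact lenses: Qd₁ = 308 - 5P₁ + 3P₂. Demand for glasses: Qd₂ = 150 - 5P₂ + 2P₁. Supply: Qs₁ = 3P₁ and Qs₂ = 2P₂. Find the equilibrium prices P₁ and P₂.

P₁ = 52.12, P₂ = 36.32

Market 1: 308 - 5P₁ + 3P₂ = 3P₁ → 8P₁ - 3P₂ = 308.
Market 2: 7P₂ - 2P₁ = 150.
Eliminating P₂: 7×(1) + 3×(2) gives 50P₁ = 2606, so P₁ = 52.12.
Back-substitute into (2): P₂ = (150 + 2×52.12) / 7 = 36.32.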